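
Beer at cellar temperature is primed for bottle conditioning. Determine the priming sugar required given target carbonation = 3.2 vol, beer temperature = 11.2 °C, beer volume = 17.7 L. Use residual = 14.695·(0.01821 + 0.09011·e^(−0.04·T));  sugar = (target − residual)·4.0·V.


residual = 14.695·(0.01821 + 0.09011·e^(−0.04·11.2)) = 1.1136
sugar = (3.2 − 1.1136)·4.0·17.7

147.7163 g


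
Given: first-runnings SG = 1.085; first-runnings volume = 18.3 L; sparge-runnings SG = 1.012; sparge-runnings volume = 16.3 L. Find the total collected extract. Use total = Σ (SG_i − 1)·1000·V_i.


first = (1.085 − 1)·1000·18.3 = 1555.5000
sparge = (1.012 − 1)·1000·16.3 = 195.6000
total = 1555.5000 + 195.6000

1751.1000 gravity·L


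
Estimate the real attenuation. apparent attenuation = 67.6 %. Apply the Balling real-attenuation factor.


RA = AA · 0.8192
RA = 67.6 · 0.8192

55.3779 %


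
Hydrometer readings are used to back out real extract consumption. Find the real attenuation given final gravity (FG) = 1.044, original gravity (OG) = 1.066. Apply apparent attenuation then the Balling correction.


AA = (OG−FG)/(OG−1)·100;  RA = AA·0.8192
AA = (1.066 − 1.044)/(1.066 − 1)·100 = 33.3333
RA = 33.3333·0.8192

27.3067 %


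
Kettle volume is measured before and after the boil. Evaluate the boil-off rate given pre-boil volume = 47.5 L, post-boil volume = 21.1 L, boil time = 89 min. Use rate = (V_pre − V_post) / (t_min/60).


rate = (47.5 − 21.1) / (89/60)

17.7978 L/hr


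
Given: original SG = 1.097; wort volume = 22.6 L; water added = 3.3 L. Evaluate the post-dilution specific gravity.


SG_new = 1 + (SG_old − 1)·V_old/(V_old + V_water)
pts = (1.097 − 1)·1000·22.6/(22.6 + 3.3) = 84.6409
SG_new = 1 + 84.6409/1000

1.0846


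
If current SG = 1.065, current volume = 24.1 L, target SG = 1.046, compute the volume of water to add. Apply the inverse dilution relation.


V_water = V·((SG_curr − 1)/(SG_target − 1) − 1)
V_water = 24.1·((1.065 − 1)/(1.046 − 1) − 1)

9.9543 L


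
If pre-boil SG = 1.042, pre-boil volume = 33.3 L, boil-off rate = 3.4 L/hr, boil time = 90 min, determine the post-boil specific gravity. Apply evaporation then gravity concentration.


V_post = V_pre − rate·(t/60);  SG_post = 1 + (SG_pre−1)·V_pre/V_post
V_post = 33.3 − 3.4·(90/60) = 28.2000
SG_post = 1 + (1.042 − 1)·33.3/28.2000

1.0496


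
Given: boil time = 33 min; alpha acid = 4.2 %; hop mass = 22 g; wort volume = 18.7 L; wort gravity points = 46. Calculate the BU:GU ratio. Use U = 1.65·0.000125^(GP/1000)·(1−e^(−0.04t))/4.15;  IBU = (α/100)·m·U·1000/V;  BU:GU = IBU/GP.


U = 1.65·0.000125^(46/1000)·(1−e^(−0.04·33))/4.15 = 0.1927
IBU = (4.2/100)·22·0.1927·1000/18.7 = 9.5224
BU:GU = 9.5224/46

0.2070


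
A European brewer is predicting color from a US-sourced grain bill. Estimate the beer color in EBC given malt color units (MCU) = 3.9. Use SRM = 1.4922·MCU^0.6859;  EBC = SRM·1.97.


SRM = 1.4922·3.9^0.6859 = 3.7952
EBC = 3.7952·1.97

7.4766 EBC


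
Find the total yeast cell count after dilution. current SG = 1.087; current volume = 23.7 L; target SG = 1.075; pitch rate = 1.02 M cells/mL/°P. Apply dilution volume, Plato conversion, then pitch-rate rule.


V_w = V·((SG_c−1)/(SG_t−1)−1);  °P = 259 − 259/SG_t;  cells = rate·(V+V_w)·°P
V_w = 23.7·((1.087−1)/(1.075−1)−1) = 3.7920
V_final = 23.7 + 3.7920 = 27.4920
°P = 259 − 259/1.075 = 18.0698
cells = 1.02·27.4920·18.0698

506.7095 billion cells


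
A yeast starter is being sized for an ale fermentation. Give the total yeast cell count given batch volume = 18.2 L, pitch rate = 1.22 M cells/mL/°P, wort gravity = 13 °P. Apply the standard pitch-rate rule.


cells (billions) = rate · V_L · °P
cells = 1.22 · 18.2 · 13

288.6520 billion cells


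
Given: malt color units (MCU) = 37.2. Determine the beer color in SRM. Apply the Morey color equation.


SRM = 1.4922 · MCU^0.6859
SRM = 1.4922 · 37.2^0.6859

17.8264 SRM


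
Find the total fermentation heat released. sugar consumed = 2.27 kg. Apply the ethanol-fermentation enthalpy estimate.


Q = m_sugar · 590 kJ/kg
Q = 2.27 · 590

1339.3000 kJ


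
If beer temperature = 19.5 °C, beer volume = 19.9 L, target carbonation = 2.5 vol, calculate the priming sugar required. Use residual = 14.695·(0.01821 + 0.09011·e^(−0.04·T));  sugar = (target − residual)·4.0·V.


residual = 14.695·(0.01821 + 0.09011·e^(−0.04·19.5)) = 0.8746
sugar = (2.5 − 0.8746)·4.0·19.9

129.3817 g


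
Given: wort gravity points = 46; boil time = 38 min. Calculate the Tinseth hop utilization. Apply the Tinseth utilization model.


U = 1.65·0.000125^(GP/1000) · (1 − e^(−0.04·t))/4.15
bigness = 1.65·0.000125^(46/1000) = 1.0913
boil_factor = (1 − e^(−0.04·38))/4.15 = 0.1883
U = 1.0913 · 0.1883

0.2054


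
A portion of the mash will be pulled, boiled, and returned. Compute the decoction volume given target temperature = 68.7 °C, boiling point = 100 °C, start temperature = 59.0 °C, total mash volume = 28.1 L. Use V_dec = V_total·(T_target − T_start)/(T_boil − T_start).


V_dec = 28.1·(68.7 − 59.0)/(100 − 59.0)

6.6480 L


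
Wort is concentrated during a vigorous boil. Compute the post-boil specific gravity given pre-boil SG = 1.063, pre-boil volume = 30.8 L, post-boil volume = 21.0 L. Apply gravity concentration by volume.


SG_post = 1 + (SG_pre − 1)·V_pre/V_post
pts_pre = (1.063 − 1)·1000 = 63.0000
pts_post = 63.0000·30.8/21.0 = 92.4000
SG_post = 1 + 92.4000/1000

1.0924


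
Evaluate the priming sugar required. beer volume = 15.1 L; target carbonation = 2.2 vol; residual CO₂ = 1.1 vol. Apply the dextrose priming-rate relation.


sugar = (target − residual)·4.0·V
sugar = (2.2 − 1.1)·4.0·15.1

66.4400 g


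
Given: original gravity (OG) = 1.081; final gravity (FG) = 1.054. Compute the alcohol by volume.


ABV = (OG − FG) · 131.25
ABV = (1.081 − 1.054) · 131.25

3.5437 % ABV


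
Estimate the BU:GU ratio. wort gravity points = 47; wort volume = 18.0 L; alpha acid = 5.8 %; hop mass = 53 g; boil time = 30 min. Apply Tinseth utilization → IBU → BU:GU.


U = 1.65·0.000125^(GP/1000)·(1−e^(−0.04t))/4.15;  IBU = (α/100)·m·U·1000/V;  BU:GU = IBU/GP
U = 1.65·0.000125^(47/1000)·(1−e^(−0.04·30))/4.15 = 0.1821
IBU = (5.8/100)·53·0.1821·1000/18.0 = 31.1013
BU:GU = 31.1013/47

0.6617


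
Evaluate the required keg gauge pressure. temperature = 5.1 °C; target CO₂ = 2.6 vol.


psi = vols/(0.01821 + 0.09011·e^(−0.04·T)) − 14.695
psi = 2.6/(0.01821 + 0.09011·e^(−0.04·5.1)) − 14.695

13.6610 psi


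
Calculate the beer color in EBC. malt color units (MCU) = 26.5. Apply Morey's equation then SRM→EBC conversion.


SRM = 1.4922·MCU^0.6859;  EBC = SRM·1.97
SRM = 1.4922·26.5^0.6859 = 14.1264
EBC = 14.1264·1.97

27.8290 EBC


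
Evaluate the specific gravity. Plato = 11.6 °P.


SG = 259/(259 − P)
SG = 259/(259 − 11.6)

1.0469


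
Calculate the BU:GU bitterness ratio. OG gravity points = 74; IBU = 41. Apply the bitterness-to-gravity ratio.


BU:GU = IBU / OG_points
BU:GU = 41 / 74

0.5541


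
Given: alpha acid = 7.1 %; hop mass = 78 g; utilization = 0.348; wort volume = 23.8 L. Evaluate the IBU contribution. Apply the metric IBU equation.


IBU = (α/100)·mass·U·1000 / V
IBU = (7.1/100)·78·0.348·1000 / 23.8

80.9758 IBU


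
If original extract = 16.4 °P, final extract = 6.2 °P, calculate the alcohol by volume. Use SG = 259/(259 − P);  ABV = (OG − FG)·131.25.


OG = 259/(259 − 16.4) = 1.0676
FG = 259/(259 − 6.2) = 1.0245
ABV = (1.0676 − 1.0245)·131.25

5.6537 % ABV


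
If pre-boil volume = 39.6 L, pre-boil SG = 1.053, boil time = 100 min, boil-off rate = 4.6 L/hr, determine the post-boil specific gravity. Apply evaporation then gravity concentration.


V_post = V_pre − rate·(t/60);  SG_post = 1 + (SG_pre−1)·V_pre/V_post
V_post = 39.6 − 4.6·(100/60) = 31.9333
SG_post = 1 + (1.053 − 1)·39.6/31.9333

1.0657


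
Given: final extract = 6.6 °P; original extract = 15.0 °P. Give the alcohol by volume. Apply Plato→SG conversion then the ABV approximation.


SG = 259/(259 − P);  ABV = (OG − FG)·131.25
OG = 259/(259 − 15.0) = 1.0615
FG = 259/(259 − 6.6) = 1.0261
ABV = (1.0615 − 1.0261)·131.25

4.6366 % ABV


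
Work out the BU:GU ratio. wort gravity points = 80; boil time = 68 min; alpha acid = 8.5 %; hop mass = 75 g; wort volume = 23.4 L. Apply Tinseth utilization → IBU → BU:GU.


U = 1.65·0.000125^(GP/1000)·(1−e^(−0.04t))/4.15;  IBU = (α/100)·m·U·1000/V;  BU:GU = IBU/GP
U = 1.65·0.000125^(80/1000)·(1−e^(−0.04·68))/4.15 = 0.1810
IBU = (8.5/100)·75·0.1810·1000/23.4 = 49.3013
BU:GU = 49.3013/80

0.6163


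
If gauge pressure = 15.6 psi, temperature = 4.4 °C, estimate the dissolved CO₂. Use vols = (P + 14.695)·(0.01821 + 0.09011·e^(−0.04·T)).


vols = (15.6 + 14.695)·(0.01821 + 0.09011·e^(−0.04·4.4))

2.8410 volumes


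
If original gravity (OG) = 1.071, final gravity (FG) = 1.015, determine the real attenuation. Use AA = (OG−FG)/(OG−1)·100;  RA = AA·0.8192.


AA = (1.071 − 1.015)/(1.071 − 1)·100 = 78.8732
RA = 78.8732·0.8192

64.6130 %


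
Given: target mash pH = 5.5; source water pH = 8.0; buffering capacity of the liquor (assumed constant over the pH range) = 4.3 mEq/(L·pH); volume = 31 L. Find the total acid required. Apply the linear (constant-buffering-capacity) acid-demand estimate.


acid = buffering capacity · (pH_source − pH_target) · V
acid = 4.3 · (8.0 − 5.5) · 31

333.2500 mEq


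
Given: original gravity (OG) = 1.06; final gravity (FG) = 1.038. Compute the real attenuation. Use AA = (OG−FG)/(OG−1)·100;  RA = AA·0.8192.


AA = (1.06 − 1.038)/(1.06 − 1)·100 = 36.6667
RA = 36.6667·0.8192

30.0373 %


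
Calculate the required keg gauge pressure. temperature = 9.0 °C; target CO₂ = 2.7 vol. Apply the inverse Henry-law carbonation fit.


psi = vols/(0.01821 + 0.09011·e^(−0.04·T)) − 14.695
psi = 2.7/(0.01821 + 0.09011·e^(−0.04·9.0)) − 14.695

18.6064 psi


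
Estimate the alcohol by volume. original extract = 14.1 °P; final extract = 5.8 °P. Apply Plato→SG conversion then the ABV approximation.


SG = 259/(259 − P);  ABV = (OG − FG)·131.25
OG = 259/(259 − 14.1) = 1.0576
FG = 259/(259 − 5.8) = 1.0229
ABV = (1.0576 − 1.0229)·131.25

4.5501 % ABV


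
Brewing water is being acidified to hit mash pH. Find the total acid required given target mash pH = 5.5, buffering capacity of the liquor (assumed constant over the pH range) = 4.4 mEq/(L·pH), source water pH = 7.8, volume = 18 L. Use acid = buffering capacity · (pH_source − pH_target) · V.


acid = 4.4 · (7.8 − 5.5) · 18

182.1600 mEq


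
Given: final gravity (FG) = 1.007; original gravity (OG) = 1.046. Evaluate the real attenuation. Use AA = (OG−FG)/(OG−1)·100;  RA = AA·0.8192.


AA = (1.046 − 1.007)/(1.046 − 1)·100 = 84.7826
RA = 84.7826·0.8192

69.4539 %


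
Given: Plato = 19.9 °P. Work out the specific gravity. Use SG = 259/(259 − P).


SG = 259/(259 − 19.9)

1.0832


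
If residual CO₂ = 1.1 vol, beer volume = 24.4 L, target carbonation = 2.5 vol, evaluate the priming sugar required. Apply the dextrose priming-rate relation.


sugar = (target − residual)·4.0·V
sugar = (2.5 − 1.1)·4.0·24.4

136.6400 g


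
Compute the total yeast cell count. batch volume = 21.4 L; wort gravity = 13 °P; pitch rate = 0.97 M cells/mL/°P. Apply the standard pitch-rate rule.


cells (billions) = rate · V_L · °P
cells = 0.97 · 21.4 · 13

269.8540 billion cells


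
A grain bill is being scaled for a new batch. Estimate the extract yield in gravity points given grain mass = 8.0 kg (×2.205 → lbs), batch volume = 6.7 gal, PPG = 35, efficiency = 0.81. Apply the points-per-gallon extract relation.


points = lbs × PPG × eff / vol
lbs = 8.0 × 2.205 = 17.6400
points = 17.6400 × 35 × 0.81 / 6.7

74.6409 points


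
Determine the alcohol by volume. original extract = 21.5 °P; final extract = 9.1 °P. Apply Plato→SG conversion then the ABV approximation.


SG = 259/(259 − P);  ABV = (OG − FG)·131.25
OG = 259/(259 − 21.5) = 1.0905
FG = 259/(259 − 9.1) = 1.0364
ABV = (1.0905 − 1.0364)·131.25

7.1022 % ABV


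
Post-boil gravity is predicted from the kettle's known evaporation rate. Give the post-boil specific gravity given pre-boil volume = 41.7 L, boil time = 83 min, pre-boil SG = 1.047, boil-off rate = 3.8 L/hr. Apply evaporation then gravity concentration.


V_post = V_pre − rate·(t/60);  SG_post = 1 + (SG_pre−1)·V_pre/V_post
V_post = 41.7 − 3.8·(83/60) = 36.4433
SG_post = 1 + (1.047 − 1)·41.7/36.4433

1.0538


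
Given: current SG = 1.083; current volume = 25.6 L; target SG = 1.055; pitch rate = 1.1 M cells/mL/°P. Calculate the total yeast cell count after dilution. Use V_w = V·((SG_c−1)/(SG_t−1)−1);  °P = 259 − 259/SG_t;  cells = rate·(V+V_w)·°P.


V_w = 25.6·((1.083−1)/(1.055−1)−1) = 13.0327
V_final = 25.6 + 13.0327 = 38.6327
°P = 259 − 259/1.055 = 13.5024
cells = 1.1·38.6327·13.5024

573.7967 billion cells


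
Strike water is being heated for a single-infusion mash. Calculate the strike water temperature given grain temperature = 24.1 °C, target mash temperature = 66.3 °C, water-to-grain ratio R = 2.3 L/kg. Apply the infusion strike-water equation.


T_strike = (0.41/R)·(T_mash − T_grain) + T_mash
T_strike = (0.41/2.3)·(66.3 − 24.1) + 66.3

73.8226 °C


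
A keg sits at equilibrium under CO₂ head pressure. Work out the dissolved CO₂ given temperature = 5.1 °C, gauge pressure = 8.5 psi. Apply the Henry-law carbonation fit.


vols = (P + 14.695)·(0.01821 + 0.09011·e^(−0.04·T))
vols = (8.5 + 14.695)·(0.01821 + 0.09011·e^(−0.04·5.1))

2.1268 volumes


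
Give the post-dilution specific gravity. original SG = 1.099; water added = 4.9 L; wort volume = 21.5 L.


SG_new = 1 + (SG_old − 1)·V_old/(V_old + V_water)
pts = (1.099 − 1)·1000·21.5/(21.5 + 4.9) = 80.6250
SG_new = 1 + 80.6250/1000

1.0806


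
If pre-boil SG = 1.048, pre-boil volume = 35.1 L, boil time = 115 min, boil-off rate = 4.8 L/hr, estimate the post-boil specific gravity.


V_post = V_pre − rate·(t/60);  SG_post = 1 + (SG_pre−1)·V_pre/V_post
V_post = 35.1 − 4.8·(115/60) = 25.9000
SG_post = 1 + (1.048 − 1)·35.1/25.9000

1.0651


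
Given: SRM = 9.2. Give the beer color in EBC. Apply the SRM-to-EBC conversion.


EBC = SRM · 1.97
EBC = 9.2 · 1.97

18.1240 EBC


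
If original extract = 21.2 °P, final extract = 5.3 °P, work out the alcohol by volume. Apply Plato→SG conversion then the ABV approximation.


SG = 259/(259 − P);  ABV = (OG − FG)·131.25
OG = 259/(259 − 21.2) = 1.0892
FG = 259/(259 − 5.3) = 1.0209
ABV = (1.0892 − 1.0209)·131.25

8.9591 % ABV


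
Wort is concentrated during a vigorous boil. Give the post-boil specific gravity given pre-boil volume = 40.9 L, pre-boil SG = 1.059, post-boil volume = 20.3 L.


SG_post = 1 + (SG_pre − 1)·V_pre/V_post
pts_pre = (1.059 − 1)·1000 = 59.0000
pts_post = 59.0000·40.9/20.3 = 118.8719
SG_post = 1 + 118.8719/1000

1.1189


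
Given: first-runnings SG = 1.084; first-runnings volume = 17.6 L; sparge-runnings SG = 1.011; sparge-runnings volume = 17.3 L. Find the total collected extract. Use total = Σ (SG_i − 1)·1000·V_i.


first = (1.084 − 1)·1000·17.6 = 1478.4000
sparge = (1.011 − 1)·1000·17.3 = 190.3000
total = 1478.4000 + 190.3000

1668.7000 gravity·L


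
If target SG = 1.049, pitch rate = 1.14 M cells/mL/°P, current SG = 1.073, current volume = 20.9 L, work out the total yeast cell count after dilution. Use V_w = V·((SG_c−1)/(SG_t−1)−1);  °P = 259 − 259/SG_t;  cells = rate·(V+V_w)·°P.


V_w = 20.9·((1.073−1)/(1.049−1)−1) = 10.2367
V_final = 20.9 + 10.2367 = 31.1367
°P = 259 − 259/1.049 = 12.0982
cells = 1.14·31.1367·12.0982

429.4358 billion cells


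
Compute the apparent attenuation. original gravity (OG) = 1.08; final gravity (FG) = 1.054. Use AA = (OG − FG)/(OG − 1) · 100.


AA = (1.08 − 1.054)/(1.08 − 1) · 100

32.5000 %


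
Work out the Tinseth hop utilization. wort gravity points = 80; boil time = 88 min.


U = 1.65·0.000125^(GP/1000) · (1 − e^(−0.04·t))/4.15
bigness = 1.65·0.000125^(80/1000) = 0.8040
boil_factor = (1 − e^(−0.04·88))/4.15 = 0.2338
U = 0.8040 · 0.2338

0.1880


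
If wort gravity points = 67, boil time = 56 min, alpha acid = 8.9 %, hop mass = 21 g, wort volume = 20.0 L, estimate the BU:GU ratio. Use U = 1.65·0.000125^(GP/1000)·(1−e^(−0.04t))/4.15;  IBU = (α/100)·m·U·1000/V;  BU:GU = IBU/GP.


U = 1.65·0.000125^(67/1000)·(1−e^(−0.04·56))/4.15 = 0.1946
IBU = (8.9/100)·21·0.1946·1000/20.0 = 18.1812
BU:GU = 18.1812/67

0.2714


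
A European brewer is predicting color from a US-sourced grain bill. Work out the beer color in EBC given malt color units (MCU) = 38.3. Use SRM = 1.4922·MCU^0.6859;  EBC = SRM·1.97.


SRM = 1.4922·38.3^0.6859 = 18.1862
EBC = 18.1862·1.97

35.8269 EBC


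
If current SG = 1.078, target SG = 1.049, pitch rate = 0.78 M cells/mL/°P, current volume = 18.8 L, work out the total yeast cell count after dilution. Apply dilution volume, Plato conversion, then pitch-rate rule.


V_w = V·((SG_c−1)/(SG_t−1)−1);  °P = 259 − 259/SG_t;  cells = rate·(V+V_w)·°P
V_w = 18.8·((1.078−1)/(1.049−1)−1) = 11.1265
V_final = 18.8 + 11.1265 = 29.9265
°P = 259 − 259/1.049 = 12.0982
cells = 0.78·29.9265·12.0982

282.4043 billion cells


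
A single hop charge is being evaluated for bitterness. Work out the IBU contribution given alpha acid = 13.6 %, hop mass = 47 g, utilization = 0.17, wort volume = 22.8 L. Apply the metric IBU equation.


IBU = (α/100)·mass·U·1000 / V
IBU = (13.6/100)·47·0.17·1000 / 22.8

47.6596 IBU


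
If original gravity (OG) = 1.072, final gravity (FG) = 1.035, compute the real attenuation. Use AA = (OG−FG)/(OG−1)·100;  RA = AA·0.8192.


AA = (1.072 − 1.035)/(1.072 − 1)·100 = 51.3889
RA = 51.3889·0.8192

42.0978 %


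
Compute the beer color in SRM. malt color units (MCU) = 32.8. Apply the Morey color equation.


SRM = 1.4922 · MCU^0.6859
SRM = 1.4922 · 32.8^0.6859

16.3518 SRM


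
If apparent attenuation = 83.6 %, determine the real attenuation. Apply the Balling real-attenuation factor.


RA = AA · 0.8192
RA = 83.6 · 0.8192

68.4851 %


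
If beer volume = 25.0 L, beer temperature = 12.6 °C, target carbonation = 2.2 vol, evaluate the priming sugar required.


residual = 14.695·(0.01821 + 0.09011·e^(−0.04·T));  sugar = (target − residual)·4.0·V
residual = 14.695·(0.01821 + 0.09011·e^(−0.04·12.6)) = 1.0675
sugar = (2.2 − 1.0675)·4.0·25.0

113.2463 g


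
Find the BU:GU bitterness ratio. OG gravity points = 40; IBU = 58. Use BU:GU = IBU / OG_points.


BU:GU = 58 / 40

1.4500


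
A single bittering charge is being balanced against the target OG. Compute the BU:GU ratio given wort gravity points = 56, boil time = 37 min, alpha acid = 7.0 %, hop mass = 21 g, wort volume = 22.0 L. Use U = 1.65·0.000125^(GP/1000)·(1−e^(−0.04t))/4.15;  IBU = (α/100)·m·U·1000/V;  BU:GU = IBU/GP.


U = 1.65·0.000125^(56/1000)·(1−e^(−0.04·37))/4.15 = 0.1856
IBU = (7.0/100)·21·0.1856·1000/22.0 = 12.4045
BU:GU = 12.4045/56

0.2215


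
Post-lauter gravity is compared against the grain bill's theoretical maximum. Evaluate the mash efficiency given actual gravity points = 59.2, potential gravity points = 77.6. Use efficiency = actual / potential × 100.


efficiency = 59.2 / 77.6 × 100

76.2887 %


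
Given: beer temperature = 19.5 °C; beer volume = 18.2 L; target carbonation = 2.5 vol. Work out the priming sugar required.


residual = 14.695·(0.01821 + 0.09011·e^(−0.04·T));  sugar = (target − residual)·4.0·V
residual = 14.695·(0.01821 + 0.09011·e^(−0.04·19.5)) = 0.8746
sugar = (2.5 − 0.8746)·4.0·18.2

118.3290 g


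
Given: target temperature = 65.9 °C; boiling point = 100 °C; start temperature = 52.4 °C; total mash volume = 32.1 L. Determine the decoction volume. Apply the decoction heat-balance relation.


V_dec = V_total·(T_target − T_start)/(T_boil − T_start)
V_dec = 32.1·(65.9 − 52.4)/(100 − 52.4)

9.1040 L


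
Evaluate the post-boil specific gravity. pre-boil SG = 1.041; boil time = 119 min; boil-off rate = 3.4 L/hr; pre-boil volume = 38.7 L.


V_post = V_pre − rate·(t/60);  SG_post = 1 + (SG_pre−1)·V_pre/V_post
V_post = 38.7 − 3.4·(119/60) = 31.9567
SG_post = 1 + (1.041 − 1)·38.7/31.9567

1.0497


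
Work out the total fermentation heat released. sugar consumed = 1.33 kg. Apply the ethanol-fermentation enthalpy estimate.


Q = m_sugar · 590 kJ/kg
Q = 1.33 · 590

784.7000 kJ


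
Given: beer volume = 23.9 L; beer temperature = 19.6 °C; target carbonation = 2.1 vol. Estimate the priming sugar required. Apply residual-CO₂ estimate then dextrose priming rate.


residual = 14.695·(0.01821 + 0.09011·e^(−0.04·T));  sugar = (target − residual)·4.0·V
residual = 14.695·(0.01821 + 0.09011·e^(−0.04·19.6)) = 0.8722
sugar = (2.1 − 0.8722)·4.0·23.9

117.3797 g


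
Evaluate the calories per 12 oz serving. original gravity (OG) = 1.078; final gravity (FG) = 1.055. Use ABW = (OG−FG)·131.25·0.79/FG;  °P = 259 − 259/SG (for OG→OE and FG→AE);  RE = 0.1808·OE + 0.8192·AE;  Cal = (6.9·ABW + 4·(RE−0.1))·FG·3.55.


ABW = (1.078 − 1.055)·131.25·0.79/1.055 = 2.2605
OE = 259 − 259/1.078 = 18.7403 °P
AE = 259 − 259/1.055 = 13.5024 °P
RE = 0.1808·18.7403 + 0.8192·13.5024 = 14.4494 °P
Cal = (6.9·2.2605 + 4·(14.4494−0.1))·1.055·3.55

273.3840 kcal


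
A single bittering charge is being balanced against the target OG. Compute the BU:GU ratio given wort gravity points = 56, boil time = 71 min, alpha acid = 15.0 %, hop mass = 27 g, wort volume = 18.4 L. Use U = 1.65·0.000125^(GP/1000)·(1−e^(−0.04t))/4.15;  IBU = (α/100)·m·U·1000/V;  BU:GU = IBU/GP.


U = 1.65·0.000125^(56/1000)·(1−e^(−0.04·71))/4.15 = 0.2263
IBU = (15.0/100)·27·0.2263·1000/18.4 = 49.8144
BU:GU = 49.8144/56

0.8895


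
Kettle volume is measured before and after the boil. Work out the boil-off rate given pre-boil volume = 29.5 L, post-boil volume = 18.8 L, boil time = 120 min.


rate = (V_pre − V_post) / (t_min/60)
rate = (29.5 − 18.8) / (120/60)

5.3500 L/hr


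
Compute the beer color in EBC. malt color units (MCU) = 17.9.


SRM = 1.4922·MCU^0.6859;  EBC = SRM·1.97
SRM = 1.4922·17.9^0.6859 = 10.7934
EBC = 10.7934·1.97

21.2630 EBC


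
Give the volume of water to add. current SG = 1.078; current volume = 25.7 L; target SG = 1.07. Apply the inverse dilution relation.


V_water = V·((SG_curr − 1)/(SG_target − 1) − 1)
V_water = 25.7·((1.078 − 1)/(1.07 − 1) − 1)

2.9371 L


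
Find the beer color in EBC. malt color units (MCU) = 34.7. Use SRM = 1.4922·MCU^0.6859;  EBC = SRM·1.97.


SRM = 1.4922·34.7^0.6859 = 16.9957
EBC = 16.9957·1.97

33.4815 EBC


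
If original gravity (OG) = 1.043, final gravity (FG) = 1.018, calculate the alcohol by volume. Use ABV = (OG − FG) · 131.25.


ABV = (1.043 − 1.018) · 131.25

3.2812 % ABV


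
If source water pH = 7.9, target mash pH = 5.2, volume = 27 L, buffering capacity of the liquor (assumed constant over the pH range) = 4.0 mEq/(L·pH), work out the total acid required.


acid = buffering capacity · (pH_source − pH_target) · V
acid = 4.0 · (7.9 − 5.2) · 27

291.6000 mEq


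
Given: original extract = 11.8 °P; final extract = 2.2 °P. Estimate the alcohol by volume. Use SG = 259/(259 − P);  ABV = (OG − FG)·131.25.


OG = 259/(259 − 11.8) = 1.0477
FG = 259/(259 − 2.2) = 1.0086
ABV = (1.0477 − 1.0086)·131.25

5.1408 % ABV


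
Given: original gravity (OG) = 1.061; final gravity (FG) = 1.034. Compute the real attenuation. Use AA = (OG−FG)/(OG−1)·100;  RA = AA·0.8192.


AA = (1.061 − 1.034)/(1.061 − 1)·100 = 44.2623
RA = 44.2623·0.8192

36.2597 %


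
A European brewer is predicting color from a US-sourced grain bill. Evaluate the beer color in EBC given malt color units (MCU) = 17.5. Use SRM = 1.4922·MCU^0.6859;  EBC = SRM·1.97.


SRM = 1.4922·17.5^0.6859 = 10.6274
EBC = 10.6274·1.97

20.9360 EBC


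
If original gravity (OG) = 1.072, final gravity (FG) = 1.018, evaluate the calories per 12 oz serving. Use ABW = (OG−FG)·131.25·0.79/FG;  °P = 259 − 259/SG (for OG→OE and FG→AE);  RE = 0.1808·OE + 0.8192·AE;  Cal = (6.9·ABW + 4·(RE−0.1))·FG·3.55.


ABW = (1.072 − 1.018)·131.25·0.79/1.018 = 5.5001
OE = 259 − 259/1.072 = 17.3955 °P
AE = 259 − 259/1.018 = 4.5796 °P
RE = 0.1808·17.3955 + 0.8192·4.5796 = 6.8967 °P
Cal = (6.9·5.5001 + 4·(6.8967−0.1))·1.018·3.55

235.4008 kcal


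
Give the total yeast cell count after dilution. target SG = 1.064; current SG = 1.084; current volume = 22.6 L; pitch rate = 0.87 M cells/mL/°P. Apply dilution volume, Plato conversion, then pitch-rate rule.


V_w = V·((SG_c−1)/(SG_t−1)−1);  °P = 259 − 259/SG_t;  cells = rate·(V+V_w)·°P
V_w = 22.6·((1.084−1)/(1.064−1)−1) = 7.0625
V_final = 22.6 + 7.0625 = 29.6625
°P = 259 − 259/1.064 = 15.5789
cells = 0.87·29.6625·15.5789

402.0362 billion cells


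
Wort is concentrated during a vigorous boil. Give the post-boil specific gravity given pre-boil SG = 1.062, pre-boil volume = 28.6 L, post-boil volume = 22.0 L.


SG_post = 1 + (SG_pre − 1)·V_pre/V_post
pts_pre = (1.062 − 1)·1000 = 62.0000
pts_post = 62.0000·28.6/22.0 = 80.6000
SG_post = 1 + 80.6000/1000

1.0806


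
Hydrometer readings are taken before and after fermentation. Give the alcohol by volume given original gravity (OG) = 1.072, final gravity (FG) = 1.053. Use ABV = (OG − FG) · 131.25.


ABV = (1.072 − 1.053) · 131.25

2.4938 % ABV


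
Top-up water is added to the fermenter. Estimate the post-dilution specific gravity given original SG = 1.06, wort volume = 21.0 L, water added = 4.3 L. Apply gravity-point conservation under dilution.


SG_new = 1 + (SG_old − 1)·V_old/(V_old + V_water)
pts = (1.06 − 1)·1000·21.0/(21.0 + 4.3) = 49.8024
SG_new = 1 + 49.8024/1000

1.0498


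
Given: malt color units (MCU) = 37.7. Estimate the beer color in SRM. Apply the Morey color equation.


SRM = 1.4922 · MCU^0.6859
SRM = 1.4922 · 37.7^0.6859

17.9903 SRM


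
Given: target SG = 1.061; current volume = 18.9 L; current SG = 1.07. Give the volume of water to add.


V_water = V·((SG_curr − 1)/(SG_target − 1) − 1)
V_water = 18.9·((1.07 − 1)/(1.061 − 1) − 1)

2.7885 L


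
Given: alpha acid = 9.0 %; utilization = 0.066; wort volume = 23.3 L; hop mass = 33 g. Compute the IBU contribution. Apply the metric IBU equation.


IBU = (α/100)·mass·U·1000 / V
IBU = (9.0/100)·33·0.066·1000 / 23.3

8.4129 IBU


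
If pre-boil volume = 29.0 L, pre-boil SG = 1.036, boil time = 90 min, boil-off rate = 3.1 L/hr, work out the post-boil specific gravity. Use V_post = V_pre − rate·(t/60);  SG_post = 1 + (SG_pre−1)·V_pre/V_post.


V_post = 29.0 − 3.1·(90/60) = 24.3500
SG_post = 1 + (1.036 − 1)·29.0/24.3500

1.0429


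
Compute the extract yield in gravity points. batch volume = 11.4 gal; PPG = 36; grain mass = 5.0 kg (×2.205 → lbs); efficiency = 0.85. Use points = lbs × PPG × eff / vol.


lbs = 5.0 × 2.205 = 11.0250
points = 11.0250 × 36 × 0.85 / 11.4

29.5934 points


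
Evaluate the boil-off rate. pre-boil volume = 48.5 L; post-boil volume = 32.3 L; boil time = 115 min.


rate = (V_pre − V_post) / (t_min/60)
rate = (48.5 − 32.3) / (115/60)

8.4522 L/hr


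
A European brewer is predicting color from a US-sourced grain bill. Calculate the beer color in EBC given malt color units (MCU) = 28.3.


SRM = 1.4922·MCU^0.6859;  EBC = SRM·1.97
SRM = 1.4922·28.3^0.6859 = 14.7777
EBC = 14.7777·1.97

29.1121 EBC


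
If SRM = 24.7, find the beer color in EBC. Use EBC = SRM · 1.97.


EBC = 24.7 · 1.97

48.6590 EBC


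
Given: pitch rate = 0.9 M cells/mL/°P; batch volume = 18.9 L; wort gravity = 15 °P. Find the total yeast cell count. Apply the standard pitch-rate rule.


cells (billions) = rate · V_L · °P
cells = 0.9 · 18.9 · 15

255.1500 billion cells


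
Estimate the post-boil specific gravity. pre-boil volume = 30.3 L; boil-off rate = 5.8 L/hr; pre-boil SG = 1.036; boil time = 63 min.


V_post = V_pre − rate·(t/60);  SG_post = 1 + (SG_pre−1)·V_pre/V_post
V_post = 30.3 − 5.8·(63/60) = 24.2100
SG_post = 1 + (1.036 − 1)·30.3/24.2100

1.0451


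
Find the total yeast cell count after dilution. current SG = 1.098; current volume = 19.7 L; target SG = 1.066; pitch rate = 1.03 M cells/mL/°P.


V_w = V·((SG_c−1)/(SG_t−1)−1);  °P = 259 − 259/SG_t;  cells = rate·(V+V_w)·°P
V_w = 19.7·((1.098−1)/(1.066−1)−1) = 9.5515
V_final = 19.7 + 9.5515 = 29.2515
°P = 259 − 259/1.066 = 16.0356
cells = 1.03·29.2515·16.0356

483.1390 billion cells


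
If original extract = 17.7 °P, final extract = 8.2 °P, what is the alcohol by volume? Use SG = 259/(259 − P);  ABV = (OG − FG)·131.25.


OG = 259/(259 − 17.7) = 1.0734
FG = 259/(259 − 8.2) = 1.0327
ABV = (1.0734 − 1.0327)·131.25

5.3363 % ABV


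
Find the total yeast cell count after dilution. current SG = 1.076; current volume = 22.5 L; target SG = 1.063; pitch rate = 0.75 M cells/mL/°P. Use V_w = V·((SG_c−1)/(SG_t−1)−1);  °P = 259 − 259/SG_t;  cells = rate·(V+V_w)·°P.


V_w = 22.5·((1.076−1)/(1.063−1)−1) = 4.6429
V_final = 22.5 + 4.6429 = 27.1429
°P = 259 − 259/1.063 = 15.3500
cells = 0.75·27.1429·15.3500

312.4812 billion cells


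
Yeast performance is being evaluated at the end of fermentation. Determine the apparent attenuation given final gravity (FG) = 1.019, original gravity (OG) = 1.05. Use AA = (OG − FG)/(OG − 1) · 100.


AA = (1.05 − 1.019)/(1.05 − 1) · 100

62.0000 %


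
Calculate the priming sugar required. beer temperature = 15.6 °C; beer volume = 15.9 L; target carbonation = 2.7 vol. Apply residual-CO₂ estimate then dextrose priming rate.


residual = 14.695·(0.01821 + 0.09011·e^(−0.04·T));  sugar = (target − residual)·4.0·V
residual = 14.695·(0.01821 + 0.09011·e^(−0.04·15.6)) = 0.9771
sugar = (2.7 − 0.9771)·4.0·15.9

109.5777 g


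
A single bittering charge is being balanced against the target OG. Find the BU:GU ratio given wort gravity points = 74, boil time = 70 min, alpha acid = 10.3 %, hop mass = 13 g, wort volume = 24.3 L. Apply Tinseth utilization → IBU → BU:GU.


U = 1.65·0.000125^(GP/1000)·(1−e^(−0.04t))/4.15;  IBU = (α/100)·m·U·1000/V;  BU:GU = IBU/GP
U = 1.65·0.000125^(74/1000)·(1−e^(−0.04·70))/4.15 = 0.1920
IBU = (10.3/100)·13·0.1920·1000/24.3 = 10.5812
BU:GU = 10.5812/74

0.1430


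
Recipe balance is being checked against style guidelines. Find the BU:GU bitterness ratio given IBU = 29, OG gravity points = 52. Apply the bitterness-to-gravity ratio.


BU:GU = IBU / OG_points
BU:GU = 29 / 52

0.5577


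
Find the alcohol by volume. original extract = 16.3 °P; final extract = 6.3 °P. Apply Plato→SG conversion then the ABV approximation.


SG = 259/(259 − P);  ABV = (OG − FG)·131.25
OG = 259/(259 − 16.3) = 1.0672
FG = 259/(259 − 6.3) = 1.0249
ABV = (1.0672 − 1.0249)·131.25

5.5427 % ABV


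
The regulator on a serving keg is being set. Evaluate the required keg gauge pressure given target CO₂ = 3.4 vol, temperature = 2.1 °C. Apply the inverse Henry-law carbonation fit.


psi = vols/(0.01821 + 0.09011·e^(−0.04·T)) − 14.695
psi = 3.4/(0.01821 + 0.09011·e^(−0.04·2.1)) − 14.695

18.9484 psi


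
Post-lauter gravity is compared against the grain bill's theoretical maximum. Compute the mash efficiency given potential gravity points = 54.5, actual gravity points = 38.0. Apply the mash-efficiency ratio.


efficiency = actual / potential × 100
efficiency = 38.0 / 54.5 × 100

69.7248 %


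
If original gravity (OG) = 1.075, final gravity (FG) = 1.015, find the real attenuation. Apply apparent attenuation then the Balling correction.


AA = (OG−FG)/(OG−1)·100;  RA = AA·0.8192
AA = (1.075 − 1.015)/(1.075 − 1)·100 = 80.0000
RA = 80.0000·0.8192

65.5360 %


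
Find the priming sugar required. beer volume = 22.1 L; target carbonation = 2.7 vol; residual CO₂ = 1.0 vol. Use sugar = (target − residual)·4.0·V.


sugar = (2.7 − 1.0)·4.0·22.1

150.2800 g


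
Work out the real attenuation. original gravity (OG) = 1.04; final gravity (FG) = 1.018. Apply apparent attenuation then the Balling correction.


AA = (OG−FG)/(OG−1)·100;  RA = AA·0.8192
AA = (1.04 − 1.018)/(1.04 − 1)·100 = 55.0000
RA = 55.0000·0.8192

45.0560 %


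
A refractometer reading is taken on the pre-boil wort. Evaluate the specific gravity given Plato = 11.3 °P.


SG = 259/(259 − P)
SG = 259/(259 − 11.3)

1.0456


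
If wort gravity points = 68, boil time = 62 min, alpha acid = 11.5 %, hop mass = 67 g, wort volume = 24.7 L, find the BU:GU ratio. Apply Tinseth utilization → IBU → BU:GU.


U = 1.65·0.000125^(GP/1000)·(1−e^(−0.04t))/4.15;  IBU = (α/100)·m·U·1000/V;  BU:GU = IBU/GP
U = 1.65·0.000125^(68/1000)·(1−e^(−0.04·62))/4.15 = 0.1977
IBU = (11.5/100)·67·0.1977·1000/24.7 = 61.6763
BU:GU = 61.6763/68

0.9070


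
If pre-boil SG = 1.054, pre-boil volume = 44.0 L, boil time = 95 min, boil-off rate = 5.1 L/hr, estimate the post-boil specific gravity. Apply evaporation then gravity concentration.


V_post = V_pre − rate·(t/60);  SG_post = 1 + (SG_pre−1)·V_pre/V_post
V_post = 44.0 − 5.1·(95/60) = 35.9250
SG_post = 1 + (1.054 − 1)·44.0/35.9250

1.0661


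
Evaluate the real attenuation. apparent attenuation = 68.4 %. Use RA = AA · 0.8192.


RA = 68.4 · 0.8192

56.0333 %


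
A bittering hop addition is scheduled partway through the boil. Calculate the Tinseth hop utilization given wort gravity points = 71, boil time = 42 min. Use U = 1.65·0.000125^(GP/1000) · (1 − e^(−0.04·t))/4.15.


bigness = 1.65·0.000125^(71/1000) = 0.8717
boil_factor = (1 − e^(−0.04·42))/4.15 = 0.1961
U = 0.8717 · 0.1961

0.1709


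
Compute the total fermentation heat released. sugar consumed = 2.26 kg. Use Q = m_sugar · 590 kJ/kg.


Q = 2.26 · 590

1333.4000 kJ


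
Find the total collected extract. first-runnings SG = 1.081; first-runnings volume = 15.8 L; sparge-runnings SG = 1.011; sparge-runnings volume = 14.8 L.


total = Σ (SG_i − 1)·1000·V_i
first = (1.081 − 1)·1000·15.8 = 1279.8000
sparge = (1.011 − 1)·1000·14.8 = 162.8000
total = 1279.8000 + 162.8000

1442.6000 gravity·L


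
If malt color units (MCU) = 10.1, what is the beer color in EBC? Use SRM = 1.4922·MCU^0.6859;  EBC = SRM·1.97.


SRM = 1.4922·10.1^0.6859 = 7.2894
EBC = 7.2894·1.97

14.3601 EBC


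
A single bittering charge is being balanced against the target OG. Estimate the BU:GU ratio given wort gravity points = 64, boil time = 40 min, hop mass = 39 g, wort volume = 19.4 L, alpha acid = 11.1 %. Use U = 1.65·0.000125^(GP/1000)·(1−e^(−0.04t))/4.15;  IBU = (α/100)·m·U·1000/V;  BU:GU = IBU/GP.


U = 1.65·0.000125^(64/1000)·(1−e^(−0.04·40))/4.15 = 0.1785
IBU = (11.1/100)·39·0.1785·1000/19.4 = 39.8367
BU:GU = 39.8367/64

0.6224


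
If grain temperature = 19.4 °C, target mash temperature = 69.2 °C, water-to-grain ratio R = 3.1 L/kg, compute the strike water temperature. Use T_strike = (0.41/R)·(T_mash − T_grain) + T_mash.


T_strike = (0.41/3.1)·(69.2 − 19.4) + 69.2

75.7865 °C


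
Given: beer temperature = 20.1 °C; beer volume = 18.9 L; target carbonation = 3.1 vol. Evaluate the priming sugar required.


residual = 14.695·(0.01821 + 0.09011·e^(−0.04·T));  sugar = (target − residual)·4.0·V
residual = 14.695·(0.01821 + 0.09011·e^(−0.04·20.1)) = 0.8602
sugar = (3.1 − 0.8602)·4.0·18.9

169.3283 g


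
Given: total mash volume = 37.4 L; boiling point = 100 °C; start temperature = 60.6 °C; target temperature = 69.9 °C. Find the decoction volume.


V_dec = V_total·(T_target − T_start)/(T_boil − T_start)
V_dec = 37.4·(69.9 − 60.6)/(100 − 60.6)

8.8279 L


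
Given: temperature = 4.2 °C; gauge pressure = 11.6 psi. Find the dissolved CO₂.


vols = (P + 14.695)·(0.01821 + 0.09011·e^(−0.04·T))
vols = (11.6 + 14.695)·(0.01821 + 0.09011·e^(−0.04·4.2))

2.4818 volumes


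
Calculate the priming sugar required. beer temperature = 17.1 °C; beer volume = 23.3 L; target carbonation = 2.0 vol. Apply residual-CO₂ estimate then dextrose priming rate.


residual = 14.695·(0.01821 + 0.09011·e^(−0.04·T));  sugar = (target − residual)·4.0·V
residual = 14.695·(0.01821 + 0.09011·e^(−0.04·17.1)) = 0.9358
sugar = (2.0 − 0.9358)·4.0·23.3

99.1869 g


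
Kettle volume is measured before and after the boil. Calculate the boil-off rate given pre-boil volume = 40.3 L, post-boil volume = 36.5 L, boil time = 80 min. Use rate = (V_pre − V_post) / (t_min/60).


rate = (40.3 − 36.5) / (80/60)

2.8500 L/hr


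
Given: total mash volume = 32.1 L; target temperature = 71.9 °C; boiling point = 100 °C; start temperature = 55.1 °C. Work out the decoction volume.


V_dec = V_total·(T_target − T_start)/(T_boil − T_start)
V_dec = 32.1·(71.9 − 55.1)/(100 − 55.1)

12.0107 L


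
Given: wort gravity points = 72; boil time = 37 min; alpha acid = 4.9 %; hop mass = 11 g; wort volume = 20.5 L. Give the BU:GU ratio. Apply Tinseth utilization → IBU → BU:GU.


U = 1.65·0.000125^(GP/1000)·(1−e^(−0.04t))/4.15;  IBU = (α/100)·m·U·1000/V;  BU:GU = IBU/GP
U = 1.65·0.000125^(72/1000)·(1−e^(−0.04·37))/4.15 = 0.1608
IBU = (4.9/100)·11·0.1608·1000/20.5 = 4.2274
BU:GU = 4.2274/72

0.0587


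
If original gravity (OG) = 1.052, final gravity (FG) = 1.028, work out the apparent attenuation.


AA = (OG − FG)/(OG − 1) · 100
AA = (1.052 − 1.028)/(1.052 − 1) · 100

46.1538 %


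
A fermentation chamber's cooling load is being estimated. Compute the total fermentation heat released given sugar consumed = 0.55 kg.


Q = m_sugar · 590 kJ/kg
Q = 0.55 · 590

324.5000 kJ


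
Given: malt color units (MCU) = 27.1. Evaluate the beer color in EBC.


SRM = 1.4922·MCU^0.6859;  EBC = SRM·1.97
SRM = 1.4922·27.1^0.6859 = 14.3450
EBC = 14.3450·1.97

28.2597 EBC


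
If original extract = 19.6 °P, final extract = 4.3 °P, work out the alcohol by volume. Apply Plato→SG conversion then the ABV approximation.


SG = 259/(259 − P);  ABV = (OG − FG)·131.25
OG = 259/(259 − 19.6) = 1.0819
FG = 259/(259 − 4.3) = 1.0169
ABV = (1.0819 − 1.0169)·131.25

8.5298 % ABV


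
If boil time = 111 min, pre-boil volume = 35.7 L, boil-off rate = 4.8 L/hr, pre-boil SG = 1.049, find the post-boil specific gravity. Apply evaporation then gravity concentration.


V_post = V_pre − rate·(t/60);  SG_post = 1 + (SG_pre−1)·V_pre/V_post
V_post = 35.7 − 4.8·(111/60) = 26.8200
SG_post = 1 + (1.049 − 1)·35.7/26.8200

1.0652


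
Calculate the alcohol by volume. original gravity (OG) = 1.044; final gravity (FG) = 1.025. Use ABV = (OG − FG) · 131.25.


ABV = (1.044 − 1.025) · 131.25

2.4938 % ABV


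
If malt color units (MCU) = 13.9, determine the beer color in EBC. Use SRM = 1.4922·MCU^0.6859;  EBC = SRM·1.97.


SRM = 1.4922·13.9^0.6859 = 9.0745
EBC = 9.0745·1.97

17.8767 EBC
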